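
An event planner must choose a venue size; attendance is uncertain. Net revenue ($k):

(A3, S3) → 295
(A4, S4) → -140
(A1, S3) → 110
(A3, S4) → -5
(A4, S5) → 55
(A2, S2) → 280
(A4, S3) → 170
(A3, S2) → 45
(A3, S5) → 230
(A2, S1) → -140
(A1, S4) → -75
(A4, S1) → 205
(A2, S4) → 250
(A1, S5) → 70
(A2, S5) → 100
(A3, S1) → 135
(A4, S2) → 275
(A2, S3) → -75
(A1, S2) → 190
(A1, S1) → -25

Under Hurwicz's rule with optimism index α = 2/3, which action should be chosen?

A1: 2/3·190 + 1/3·(-75) = 305/3
A2: 2/3·280 + 1/3·(-140) = 140
A3: 2/3·295 + 1/3·(-5) = 195
A4: 2/3·275 + 1/3·(-140) = 410/3
Highest Hurwicz score = 195 → A3.

A3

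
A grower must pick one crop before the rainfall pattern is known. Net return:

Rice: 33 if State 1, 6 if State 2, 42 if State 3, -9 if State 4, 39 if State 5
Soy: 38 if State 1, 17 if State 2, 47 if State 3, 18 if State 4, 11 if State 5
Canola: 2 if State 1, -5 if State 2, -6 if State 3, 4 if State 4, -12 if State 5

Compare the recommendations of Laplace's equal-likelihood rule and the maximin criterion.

Row averages: Rice=22.2, Soy=26.2, Canola=-3.4
Highest average = 26.2 → Soy.
Row minima: Rice=-9, Soy=11, Canola=-12
Best worst-case = 11 → Soy.

laplace → Soy; maximin → Soy (agree)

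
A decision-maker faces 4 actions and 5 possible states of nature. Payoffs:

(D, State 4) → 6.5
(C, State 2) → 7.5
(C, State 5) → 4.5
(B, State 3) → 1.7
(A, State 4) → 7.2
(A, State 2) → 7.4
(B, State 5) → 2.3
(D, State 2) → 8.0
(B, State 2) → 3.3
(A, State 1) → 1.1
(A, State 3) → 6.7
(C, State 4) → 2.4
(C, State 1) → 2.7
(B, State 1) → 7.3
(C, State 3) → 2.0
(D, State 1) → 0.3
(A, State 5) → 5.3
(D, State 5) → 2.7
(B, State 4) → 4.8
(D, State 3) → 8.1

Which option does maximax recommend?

D

Row maxima: A=7.4, B=7.3, C=7.5, D=8.1
Best best-case = 8.1 → D.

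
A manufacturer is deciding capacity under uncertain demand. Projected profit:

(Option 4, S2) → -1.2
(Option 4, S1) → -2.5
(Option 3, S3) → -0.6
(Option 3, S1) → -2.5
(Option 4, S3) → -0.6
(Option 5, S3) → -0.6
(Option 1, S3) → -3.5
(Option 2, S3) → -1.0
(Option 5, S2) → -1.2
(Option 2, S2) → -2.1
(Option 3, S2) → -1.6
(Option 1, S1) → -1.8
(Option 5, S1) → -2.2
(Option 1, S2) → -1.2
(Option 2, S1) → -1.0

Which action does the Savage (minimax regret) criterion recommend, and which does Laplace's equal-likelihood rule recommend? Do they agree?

minimax regret → Option 2; laplace → Option 5 (disagree)

Column bests: S1=-1.0, S2=-1.2, S3=-0.6.
Option 1 regrets: 0.8, 0.0, 2.9 → max 2.9
Option 2 regrets: 0.0, 0.9, 0.4 → max 0.9
Option 3 regrets: 1.5, 0.4, 0.0 → max 1.5
Option 4 regrets: 1.5, 0.0, 0.0 → max 1.5
Option 5 regrets: 1.2, 0.0, 0.0 → max 1.2
Smallest max regret = 0.9 → Option 2.
Row averages: Option 1=-13/6, Option 2=-41/30, Option 3=-47/30, Option 4=-43/30, Option 5=-4/3
Highest average = -4/3 → Option 5.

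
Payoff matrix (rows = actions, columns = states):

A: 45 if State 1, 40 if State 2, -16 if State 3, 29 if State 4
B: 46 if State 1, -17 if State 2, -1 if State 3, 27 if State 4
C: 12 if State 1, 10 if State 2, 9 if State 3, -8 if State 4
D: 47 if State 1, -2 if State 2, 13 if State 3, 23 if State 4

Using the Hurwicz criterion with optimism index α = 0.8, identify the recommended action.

A: 0.8·45 + 0.2·(-16) = 32.8
B: 0.8·46 + 0.2·(-17) = 33.4
C: 0.8·12 + 0.2·(-8) = 8
D: 0.8·47 + 0.2·(-2) = 37.2
Highest Hurwicz score = 37.2 → D.

D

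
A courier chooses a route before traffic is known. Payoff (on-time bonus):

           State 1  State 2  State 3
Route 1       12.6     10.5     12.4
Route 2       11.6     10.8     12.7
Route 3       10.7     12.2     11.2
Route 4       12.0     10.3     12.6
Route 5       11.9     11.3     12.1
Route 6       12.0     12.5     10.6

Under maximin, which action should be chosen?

Route 5

Row minima: Route 1=10.5, Route 2=10.8, Route 3=10.7, Route 4=10.3, Route 5=11.3, Route 6=10.6
Best worst-case = 11.3 → Route 5.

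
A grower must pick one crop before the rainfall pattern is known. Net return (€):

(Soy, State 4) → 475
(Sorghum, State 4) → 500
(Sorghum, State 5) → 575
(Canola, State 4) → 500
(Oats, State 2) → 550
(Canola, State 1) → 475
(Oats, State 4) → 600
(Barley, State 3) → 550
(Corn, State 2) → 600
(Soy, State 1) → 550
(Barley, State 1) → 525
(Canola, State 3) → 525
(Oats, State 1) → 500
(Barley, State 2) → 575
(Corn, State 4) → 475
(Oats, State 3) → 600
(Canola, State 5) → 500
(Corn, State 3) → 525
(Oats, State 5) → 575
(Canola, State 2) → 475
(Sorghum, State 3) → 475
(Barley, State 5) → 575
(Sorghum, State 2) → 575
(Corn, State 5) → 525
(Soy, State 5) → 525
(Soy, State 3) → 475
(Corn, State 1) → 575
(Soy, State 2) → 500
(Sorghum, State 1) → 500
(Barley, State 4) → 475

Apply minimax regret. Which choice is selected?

Column bests: State 1=575, State 2=600, State 3=600, State 4=600, State 5=575.
Corn regrets: 0, 0, 75, 125, 50 → max 125
Canola regrets: 100, 125, 75, 100, 75 → max 125
Sorghum regrets: 75, 25, 125, 100, 0 → max 125
Soy regrets: 25, 100, 125, 125, 50 → max 125
Barley regrets: 50, 25, 50, 125, 0 → max 125
Oats regrets: 75, 50, 0, 0, 0 → max 75
Smallest max regret = 75 → Oats.

Oats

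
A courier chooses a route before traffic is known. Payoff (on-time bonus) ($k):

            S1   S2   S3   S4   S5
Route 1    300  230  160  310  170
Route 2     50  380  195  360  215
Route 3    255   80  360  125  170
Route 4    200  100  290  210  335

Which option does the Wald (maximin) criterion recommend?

Row minima: Route 1=160, Route 2=50, Route 3=80, Route 4=100
Best worst-case = 160 → Route 1.

Route 1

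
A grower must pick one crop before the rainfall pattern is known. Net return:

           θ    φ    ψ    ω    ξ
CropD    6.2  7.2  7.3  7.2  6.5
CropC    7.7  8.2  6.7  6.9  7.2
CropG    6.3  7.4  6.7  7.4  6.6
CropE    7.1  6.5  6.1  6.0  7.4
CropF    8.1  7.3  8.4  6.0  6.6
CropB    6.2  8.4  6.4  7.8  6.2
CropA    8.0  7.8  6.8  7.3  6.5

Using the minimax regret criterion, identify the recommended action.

Column bests: θ=8.1, φ=8.4, ψ=8.4, ω=7.8, ξ=7.4.
CropD regrets: 1.9, 1.2, 1.1, 0.6, 0.9 → max 1.9
CropC regrets: 0.4, 0.2, 1.7, 0.9, 0.2 → max 1.7
CropG regrets: 1.8, 1.0, 1.7, 0.4, 0.8 → max 1.8
CropE regrets: 1.0, 1.9, 2.3, 1.8, 0.0 → max 2.3
CropF regrets: 0.0, 1.1, 0.0, 1.8, 0.8 → max 1.8
CropB regrets: 1.9, 0.0, 2.0, 0.0, 1.2 → max 2.0
CropA regrets: 0.1, 0.6, 1.6, 0.5, 0.9 → max 1.6
Smallest max regret = 1.6 → CropA.

CropA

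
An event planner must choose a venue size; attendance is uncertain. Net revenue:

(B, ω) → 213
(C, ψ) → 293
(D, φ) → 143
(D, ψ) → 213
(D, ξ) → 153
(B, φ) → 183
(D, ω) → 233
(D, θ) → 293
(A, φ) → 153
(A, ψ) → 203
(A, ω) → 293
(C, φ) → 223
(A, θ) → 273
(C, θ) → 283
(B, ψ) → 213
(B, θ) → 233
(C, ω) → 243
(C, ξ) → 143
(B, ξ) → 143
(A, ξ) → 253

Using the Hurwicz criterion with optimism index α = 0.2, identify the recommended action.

A

A: 0.2·293 + 0.8·153 = 181
B: 0.2·233 + 0.8·143 = 161
C: 0.2·293 + 0.8·143 = 173
D: 0.2·293 + 0.8·143 = 173
Highest Hurwicz score = 181 → A.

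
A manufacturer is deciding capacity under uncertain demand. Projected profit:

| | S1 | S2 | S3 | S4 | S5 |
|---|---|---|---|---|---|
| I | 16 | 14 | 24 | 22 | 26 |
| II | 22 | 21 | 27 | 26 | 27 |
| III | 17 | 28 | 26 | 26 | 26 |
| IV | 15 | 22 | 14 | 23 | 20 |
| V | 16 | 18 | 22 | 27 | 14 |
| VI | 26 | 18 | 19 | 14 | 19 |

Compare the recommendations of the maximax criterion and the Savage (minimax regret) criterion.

maximax → III; minimax regret → II (disagree)

Row maxima: I=26, II=27, III=28, IV=23, V=27, VI=26
Best best-case = 28 → III.
Column bests: S1=26, S2=28, S3=27, S4=27, S5=27.
I regrets: 10, 14, 3, 5, 1 → max 14
II regrets: 4, 7, 0, 1, 0 → max 7
III regrets: 9, 0, 1, 1, 1 → max 9
IV regrets: 11, 6, 13, 4, 7 → max 13
V regrets: 10, 10, 5, 0, 13 → max 13
VI regrets: 0, 10, 8, 13, 8 → max 13
Smallest max regret = 7 → II.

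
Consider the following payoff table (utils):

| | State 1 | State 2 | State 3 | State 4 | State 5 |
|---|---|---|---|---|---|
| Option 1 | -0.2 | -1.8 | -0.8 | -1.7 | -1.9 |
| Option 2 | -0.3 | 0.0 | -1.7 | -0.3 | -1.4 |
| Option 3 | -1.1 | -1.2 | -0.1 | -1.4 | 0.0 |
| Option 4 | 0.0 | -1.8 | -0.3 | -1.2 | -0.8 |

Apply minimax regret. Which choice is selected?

Column bests: State 1=0.0, State 2=0.0, State 3=-0.1, State 4=-0.3, State 5=0.0.
Option 1 regrets: 0.2, 1.8, 0.7, 1.4, 1.9 → max 1.9
Option 2 regrets: 0.3, 0.0, 1.6, 0.0, 1.4 → max 1.6
Option 3 regrets: 1.1, 1.2, 0.0, 1.1, 0.0 → max 1.2
Option 4 regrets: 0.0, 1.8, 0.2, 0.9, 0.8 → max 1.8
Smallest max regret = 1.2 → Option 3.

Option 3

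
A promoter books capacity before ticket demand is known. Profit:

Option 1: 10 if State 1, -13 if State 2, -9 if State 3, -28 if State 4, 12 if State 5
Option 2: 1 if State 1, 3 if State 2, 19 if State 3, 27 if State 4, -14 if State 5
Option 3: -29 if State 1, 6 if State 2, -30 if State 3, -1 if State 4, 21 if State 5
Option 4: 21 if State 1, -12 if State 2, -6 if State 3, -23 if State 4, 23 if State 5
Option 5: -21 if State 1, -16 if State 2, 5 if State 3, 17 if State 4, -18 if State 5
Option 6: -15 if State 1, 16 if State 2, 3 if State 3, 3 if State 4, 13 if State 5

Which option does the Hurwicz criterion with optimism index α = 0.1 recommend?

Option 1: 0.1·12 + 0.9·(-28) = -24
Option 2: 0.1·27 + 0.9·(-14) = -9.9
Option 3: 0.1·21 + 0.9·(-30) = -24.9
Option 4: 0.1·23 + 0.9·(-23) = -18.4
Option 5: 0.1·17 + 0.9·(-21) = -17.2
Option 6: 0.1·16 + 0.9·(-15) = -11.9
Highest Hurwicz score = -9.9 → Option 2.

Option 2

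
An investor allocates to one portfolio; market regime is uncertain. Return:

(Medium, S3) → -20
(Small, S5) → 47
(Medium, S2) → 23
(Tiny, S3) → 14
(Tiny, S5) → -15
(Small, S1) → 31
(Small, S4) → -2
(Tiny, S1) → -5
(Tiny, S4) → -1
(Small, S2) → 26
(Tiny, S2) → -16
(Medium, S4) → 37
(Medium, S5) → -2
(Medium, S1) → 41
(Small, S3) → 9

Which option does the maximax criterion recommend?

Row maxima: Tiny=14, Small=47, Medium=41
Best best-case = 47 → Small.

Small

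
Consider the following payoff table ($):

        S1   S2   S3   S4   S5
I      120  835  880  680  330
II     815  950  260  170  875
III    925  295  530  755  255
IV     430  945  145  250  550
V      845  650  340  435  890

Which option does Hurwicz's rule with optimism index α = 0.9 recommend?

I: 0.9·880 + 0.1·120 = 804
II: 0.9·950 + 0.1·170 = 872
III: 0.9·925 + 0.1·255 = 858
IV: 0.9·945 + 0.1·145 = 865
V: 0.9·890 + 0.1·340 = 835
Highest Hurwicz score = 872 → II.

II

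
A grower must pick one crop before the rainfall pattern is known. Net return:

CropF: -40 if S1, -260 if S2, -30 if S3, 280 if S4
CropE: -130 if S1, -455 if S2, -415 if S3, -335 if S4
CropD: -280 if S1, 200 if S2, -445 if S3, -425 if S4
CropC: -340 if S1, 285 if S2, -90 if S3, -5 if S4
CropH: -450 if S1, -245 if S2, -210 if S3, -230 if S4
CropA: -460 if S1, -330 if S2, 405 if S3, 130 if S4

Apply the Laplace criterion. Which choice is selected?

CropF

Row averages: CropF=-12.5, CropE=-333.75, CropD=-237.5, CropC=-37.5, CropH=-283.75, CropA=-63.75
Highest average = -12.5 → CropF.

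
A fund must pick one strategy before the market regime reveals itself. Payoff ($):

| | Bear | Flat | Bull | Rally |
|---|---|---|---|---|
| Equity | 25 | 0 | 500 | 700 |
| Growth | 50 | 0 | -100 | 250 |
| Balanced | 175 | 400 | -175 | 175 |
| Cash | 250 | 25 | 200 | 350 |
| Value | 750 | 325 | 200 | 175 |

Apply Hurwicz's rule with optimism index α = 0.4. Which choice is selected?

Equity: 0.4·700 + 0.6·0 = 280
Growth: 0.4·250 + 0.6·(-100) = 40
Balanced: 0.4·400 + 0.6·(-175) = 55
Cash: 0.4·350 + 0.6·25 = 155
Value: 0.4·750 + 0.6·175 = 405
Highest Hurwicz score = 405 → Value.

Value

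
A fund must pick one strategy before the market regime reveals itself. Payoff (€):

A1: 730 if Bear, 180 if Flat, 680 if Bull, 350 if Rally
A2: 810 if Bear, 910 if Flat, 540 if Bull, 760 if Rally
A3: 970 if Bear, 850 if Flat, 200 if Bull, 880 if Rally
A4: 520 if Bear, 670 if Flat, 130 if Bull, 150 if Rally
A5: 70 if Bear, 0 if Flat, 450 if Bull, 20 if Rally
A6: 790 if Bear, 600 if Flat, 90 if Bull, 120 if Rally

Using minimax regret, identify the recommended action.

A2

Column bests: Bear=970, Flat=910, Bull=680, Rally=880.
A1 regrets: 240, 730, 0, 530 → max 730
A2 regrets: 160, 0, 140, 120 → max 160
A3 regrets: 0, 60, 480, 0 → max 480
A4 regrets: 450, 240, 550, 730 → max 730
A5 regrets: 900, 910, 230, 860 → max 910
A6 regrets: 180, 310, 590, 760 → max 760
Smallest max regret = 160 → A2.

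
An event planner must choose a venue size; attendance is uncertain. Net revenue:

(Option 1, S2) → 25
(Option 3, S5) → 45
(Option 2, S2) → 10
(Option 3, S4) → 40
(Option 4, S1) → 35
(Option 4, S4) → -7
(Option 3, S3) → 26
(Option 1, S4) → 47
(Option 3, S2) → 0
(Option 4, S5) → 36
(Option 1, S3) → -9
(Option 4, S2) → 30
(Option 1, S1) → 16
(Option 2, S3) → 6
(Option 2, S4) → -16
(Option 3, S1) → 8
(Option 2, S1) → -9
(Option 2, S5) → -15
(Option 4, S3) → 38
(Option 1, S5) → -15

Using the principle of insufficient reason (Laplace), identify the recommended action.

Option 4

Row averages: Option 1=12.8, Option 2=-4.8, Option 3=23.8, Option 4=26.4
Highest average = 26.4 → Option 4.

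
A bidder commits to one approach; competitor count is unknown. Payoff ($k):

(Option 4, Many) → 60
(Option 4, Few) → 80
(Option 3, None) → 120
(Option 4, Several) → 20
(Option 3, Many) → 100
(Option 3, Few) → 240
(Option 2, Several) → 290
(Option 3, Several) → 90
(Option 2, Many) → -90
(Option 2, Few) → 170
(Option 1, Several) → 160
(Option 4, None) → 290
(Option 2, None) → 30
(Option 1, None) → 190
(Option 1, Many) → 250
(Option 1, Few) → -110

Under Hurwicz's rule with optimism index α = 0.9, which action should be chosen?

Option 1: 0.9·250 + 0.1·(-110) = 214
Option 2: 0.9·290 + 0.1·(-90) = 252
Option 3: 0.9·240 + 0.1·90 = 225
Option 4: 0.9·290 + 0.1·20 = 263
Highest Hurwicz score = 263 → Option 4.

Option 4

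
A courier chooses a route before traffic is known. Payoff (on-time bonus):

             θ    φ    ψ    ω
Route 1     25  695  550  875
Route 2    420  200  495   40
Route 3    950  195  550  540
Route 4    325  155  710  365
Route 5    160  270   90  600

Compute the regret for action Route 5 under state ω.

Best payoff under ω is 875.
Regret = 875 − 600 = 275.

275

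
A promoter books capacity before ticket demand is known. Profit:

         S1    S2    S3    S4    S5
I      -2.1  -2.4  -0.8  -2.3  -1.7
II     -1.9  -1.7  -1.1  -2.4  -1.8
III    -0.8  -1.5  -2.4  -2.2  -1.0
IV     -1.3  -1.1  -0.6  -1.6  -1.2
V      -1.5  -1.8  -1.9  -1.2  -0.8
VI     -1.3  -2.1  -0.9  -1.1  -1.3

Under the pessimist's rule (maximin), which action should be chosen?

Row minima: I=-2.4, II=-2.4, III=-2.4, IV=-1.6, V=-1.9, VI=-2.1
Best worst-case = -1.6 → IV.

IV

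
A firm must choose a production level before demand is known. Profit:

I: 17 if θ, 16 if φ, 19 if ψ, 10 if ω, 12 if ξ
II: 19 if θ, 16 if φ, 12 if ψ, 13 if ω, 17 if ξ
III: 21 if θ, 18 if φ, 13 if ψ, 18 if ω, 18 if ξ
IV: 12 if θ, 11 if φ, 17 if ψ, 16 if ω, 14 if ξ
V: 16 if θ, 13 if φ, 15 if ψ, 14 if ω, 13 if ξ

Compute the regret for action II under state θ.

Best payoff under θ is 21.
Regret = 21 − 19 = 2.

2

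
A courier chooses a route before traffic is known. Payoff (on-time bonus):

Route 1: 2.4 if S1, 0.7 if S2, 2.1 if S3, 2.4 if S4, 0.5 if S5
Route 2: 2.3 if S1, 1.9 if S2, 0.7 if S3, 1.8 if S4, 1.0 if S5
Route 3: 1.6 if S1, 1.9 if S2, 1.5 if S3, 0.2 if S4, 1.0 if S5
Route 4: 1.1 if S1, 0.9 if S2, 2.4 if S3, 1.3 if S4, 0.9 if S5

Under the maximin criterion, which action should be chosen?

Route 4

Row minima: Route 1=0.5, Route 2=0.7, Route 3=0.2, Route 4=0.9
Best worst-case = 0.9 → Route 4.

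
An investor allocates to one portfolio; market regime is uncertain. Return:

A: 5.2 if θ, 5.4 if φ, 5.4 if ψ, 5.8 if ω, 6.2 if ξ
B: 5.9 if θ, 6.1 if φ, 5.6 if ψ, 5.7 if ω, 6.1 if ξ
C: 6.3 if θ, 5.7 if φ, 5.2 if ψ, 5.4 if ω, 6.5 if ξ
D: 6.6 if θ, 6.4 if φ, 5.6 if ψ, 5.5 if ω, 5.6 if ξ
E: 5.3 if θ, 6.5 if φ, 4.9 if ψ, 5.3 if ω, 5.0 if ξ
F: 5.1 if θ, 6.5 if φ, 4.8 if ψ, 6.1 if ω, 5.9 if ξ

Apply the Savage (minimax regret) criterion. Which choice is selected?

B

Column bests: θ=6.6, φ=6.5, ψ=5.6, ω=6.1, ξ=6.5.
A regrets: 1.4, 1.1, 0.2, 0.3, 0.3 → max 1.4
B regrets: 0.7, 0.4, 0.0, 0.4, 0.4 → max 0.7
C regrets: 0.3, 0.8, 0.4, 0.7, 0.0 → max 0.8
D regrets: 0.0, 0.1, 0.0, 0.6, 0.9 → max 0.9
E regrets: 1.3, 0.0, 0.7, 0.8, 1.5 → max 1.5
F regrets: 1.5, 0.0, 0.8, 0.0, 0.6 → max 1.5
Smallest max regret = 0.7 → B.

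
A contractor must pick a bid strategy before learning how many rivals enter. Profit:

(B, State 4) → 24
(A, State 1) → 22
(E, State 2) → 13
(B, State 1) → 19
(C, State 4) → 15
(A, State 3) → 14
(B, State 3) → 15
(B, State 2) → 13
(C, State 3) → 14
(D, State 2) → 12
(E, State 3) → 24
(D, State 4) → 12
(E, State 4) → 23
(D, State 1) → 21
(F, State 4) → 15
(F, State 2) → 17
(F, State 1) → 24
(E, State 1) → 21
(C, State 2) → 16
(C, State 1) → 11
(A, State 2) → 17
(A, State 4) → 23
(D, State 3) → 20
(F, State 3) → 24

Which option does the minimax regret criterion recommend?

Column bests: State 1=24, State 2=17, State 3=24, State 4=24.
A regrets: 2, 0, 10, 1 → max 10
B regrets: 5, 4, 9, 0 → max 9
C regrets: 13, 1, 10, 9 → max 13
D regrets: 3, 5, 4, 12 → max 12
E regrets: 3, 4, 0, 1 → max 4
F regrets: 0, 0, 0, 9 → max 9
Smallest max regret = 4 → E.

E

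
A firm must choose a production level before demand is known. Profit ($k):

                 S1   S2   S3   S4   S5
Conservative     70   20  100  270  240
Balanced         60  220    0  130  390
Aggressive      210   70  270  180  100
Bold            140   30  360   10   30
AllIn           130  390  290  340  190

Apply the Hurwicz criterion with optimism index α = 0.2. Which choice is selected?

Conservative: 0.2·270 + 0.8·20 = 70
Balanced: 0.2·390 + 0.8·0 = 78
Aggressive: 0.2·270 + 0.8·70 = 110
Bold: 0.2·360 + 0.8·10 = 80
AllIn: 0.2·390 + 0.8·130 = 182
Highest Hurwicz score = 182 → AllIn.

AllIn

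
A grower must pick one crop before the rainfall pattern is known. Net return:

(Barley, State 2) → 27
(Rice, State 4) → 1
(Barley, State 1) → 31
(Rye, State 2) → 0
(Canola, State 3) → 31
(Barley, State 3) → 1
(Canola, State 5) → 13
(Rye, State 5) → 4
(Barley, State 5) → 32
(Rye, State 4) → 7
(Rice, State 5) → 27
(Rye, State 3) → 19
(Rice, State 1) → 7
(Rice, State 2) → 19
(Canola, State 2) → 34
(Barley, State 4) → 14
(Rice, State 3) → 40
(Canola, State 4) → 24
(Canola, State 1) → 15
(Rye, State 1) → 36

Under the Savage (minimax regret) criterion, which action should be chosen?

Column bests: State 1=36, State 2=34, State 3=40, State 4=24, State 5=32.
Rye regrets: 0, 34, 21, 17, 28 → max 34
Rice regrets: 29, 15, 0, 23, 5 → max 29
Canola regrets: 21, 0, 9, 0, 19 → max 21
Barley regrets: 5, 7, 39, 10, 0 → max 39
Smallest max regret = 21 → Canola.

Canola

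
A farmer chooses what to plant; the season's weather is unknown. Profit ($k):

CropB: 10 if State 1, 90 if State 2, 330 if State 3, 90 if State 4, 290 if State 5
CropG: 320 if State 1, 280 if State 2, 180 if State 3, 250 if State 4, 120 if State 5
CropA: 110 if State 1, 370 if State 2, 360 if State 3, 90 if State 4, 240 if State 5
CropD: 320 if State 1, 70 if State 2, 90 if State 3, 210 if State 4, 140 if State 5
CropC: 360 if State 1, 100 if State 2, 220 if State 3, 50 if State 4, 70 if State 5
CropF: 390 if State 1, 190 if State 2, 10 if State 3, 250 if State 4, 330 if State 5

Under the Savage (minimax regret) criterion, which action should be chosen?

Column bests: State 1=390, State 2=370, State 3=360, State 4=250, State 5=330.
CropB regrets: 380, 280, 30, 160, 40 → max 380
CropG regrets: 70, 90, 180, 0, 210 → max 210
CropA regrets: 280, 0, 0, 160, 90 → max 280
CropD regrets: 70, 300, 270, 40, 190 → max 300
CropC regrets: 30, 270, 140, 200, 260 → max 270
CropF regrets: 0, 180, 350, 0, 0 → max 350
Smallest max regret = 210 → CropG.

CropG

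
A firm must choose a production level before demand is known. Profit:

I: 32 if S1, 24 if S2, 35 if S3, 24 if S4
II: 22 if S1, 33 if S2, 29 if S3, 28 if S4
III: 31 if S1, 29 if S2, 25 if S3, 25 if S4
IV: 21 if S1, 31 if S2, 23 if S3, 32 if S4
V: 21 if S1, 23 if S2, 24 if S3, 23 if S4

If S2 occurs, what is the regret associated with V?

Best payoff under S2 is 33.
Regret = 33 − 23 = 10.

10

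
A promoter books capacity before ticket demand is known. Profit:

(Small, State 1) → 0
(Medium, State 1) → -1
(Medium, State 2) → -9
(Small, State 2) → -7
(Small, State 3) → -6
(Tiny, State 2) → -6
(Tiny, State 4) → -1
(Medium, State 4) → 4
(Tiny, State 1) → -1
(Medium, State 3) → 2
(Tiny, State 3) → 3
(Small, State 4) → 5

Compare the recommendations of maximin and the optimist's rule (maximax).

maximin → Tiny; maximax → Small (disagree)

Row minima: Tiny=-6, Small=-7, Medium=-9
Best worst-case = -6 → Tiny.
Row maxima: Tiny=3, Small=5, Medium=4
Best best-case = 5 → Small.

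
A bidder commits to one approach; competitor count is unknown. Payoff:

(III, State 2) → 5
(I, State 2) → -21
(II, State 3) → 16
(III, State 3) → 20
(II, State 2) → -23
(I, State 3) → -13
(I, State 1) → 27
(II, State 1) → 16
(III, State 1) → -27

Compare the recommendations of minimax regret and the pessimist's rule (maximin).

minimax regret → II; maximin → I (disagree)

Column bests: State 1=27, State 2=5, State 3=20.
I regrets: 0, 26, 33 → max 33
II regrets: 11, 28, 4 → max 28
III regrets: 54, 0, 0 → max 54
Smallest max regret = 28 → II.
Row minima: I=-21, II=-23, III=-27
Best worst-case = -21 → I.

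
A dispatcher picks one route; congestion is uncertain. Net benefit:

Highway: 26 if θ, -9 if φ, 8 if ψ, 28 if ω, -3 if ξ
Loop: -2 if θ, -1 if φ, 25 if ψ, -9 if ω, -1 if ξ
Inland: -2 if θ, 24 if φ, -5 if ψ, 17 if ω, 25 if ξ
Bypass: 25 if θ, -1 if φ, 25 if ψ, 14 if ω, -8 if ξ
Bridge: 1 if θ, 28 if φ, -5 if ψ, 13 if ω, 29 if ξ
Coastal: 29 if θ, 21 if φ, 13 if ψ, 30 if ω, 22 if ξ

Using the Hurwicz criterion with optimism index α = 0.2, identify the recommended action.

Coastal

Highway: 0.2·28 + 0.8·(-9) = -1.6
Loop: 0.2·25 + 0.8·(-9) = -2.2
Inland: 0.2·25 + 0.8·(-5) = 1
Bypass: 0.2·25 + 0.8·(-8) = -1.4
Bridge: 0.2·29 + 0.8·(-5) = 1.8
Coastal: 0.2·30 + 0.8·13 = 16.4
Highest Hurwicz score = 16.4 → Coastal.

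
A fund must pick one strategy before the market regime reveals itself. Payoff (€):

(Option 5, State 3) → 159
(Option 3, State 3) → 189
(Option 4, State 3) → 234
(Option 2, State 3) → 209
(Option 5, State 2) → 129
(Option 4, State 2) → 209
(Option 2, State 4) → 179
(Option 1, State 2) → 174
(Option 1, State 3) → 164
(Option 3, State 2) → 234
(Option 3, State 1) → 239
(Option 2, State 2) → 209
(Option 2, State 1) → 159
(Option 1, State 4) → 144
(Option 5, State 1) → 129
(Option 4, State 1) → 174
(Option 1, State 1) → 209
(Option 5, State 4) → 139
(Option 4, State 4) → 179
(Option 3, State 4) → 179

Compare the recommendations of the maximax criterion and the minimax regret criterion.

Row maxima: Option 1=209, Option 2=209, Option 3=239, Option 4=234, Option 5=159
Best best-case = 239 → Option 3.
Column bests: State 1=239, State 2=234, State 3=234, State 4=179.
Option 1 regrets: 30, 60, 70, 35 → max 70
Option 2 regrets: 80, 25, 25, 0 → max 80
Option 3 regrets: 0, 0, 45, 0 → max 45
Option 4 regrets: 65, 25, 0, 0 → max 65
Option 5 regrets: 110, 105, 75, 40 → max 110
Smallest max regret = 45 → Option 3.

maximax → Option 3; minimax regret → Option 3 (agree)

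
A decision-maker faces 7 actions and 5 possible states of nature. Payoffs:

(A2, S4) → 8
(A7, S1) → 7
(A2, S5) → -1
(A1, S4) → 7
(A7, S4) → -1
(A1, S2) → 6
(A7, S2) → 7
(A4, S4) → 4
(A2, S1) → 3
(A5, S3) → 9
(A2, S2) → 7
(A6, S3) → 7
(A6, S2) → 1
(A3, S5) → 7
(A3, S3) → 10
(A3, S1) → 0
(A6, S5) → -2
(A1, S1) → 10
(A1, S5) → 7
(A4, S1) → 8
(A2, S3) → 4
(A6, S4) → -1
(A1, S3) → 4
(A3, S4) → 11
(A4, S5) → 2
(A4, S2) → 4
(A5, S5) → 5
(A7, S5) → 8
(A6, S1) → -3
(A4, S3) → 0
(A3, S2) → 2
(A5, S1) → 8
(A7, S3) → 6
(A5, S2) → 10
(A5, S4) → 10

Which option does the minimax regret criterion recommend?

Column bests: S1=10, S2=10, S3=10, S4=11, S5=8.
A1 regrets: 0, 4, 6, 4, 1 → max 6
A2 regrets: 7, 3, 6, 3, 9 → max 9
A3 regrets: 10, 8, 0, 0, 1 → max 10
A4 regrets: 2, 6, 10, 7, 6 → max 10
A5 regrets: 2, 0, 1, 1, 3 → max 3
A6 regrets: 13, 9, 3, 12, 10 → max 13
A7 regrets: 3, 3, 4, 12, 0 → max 12
Smallest max regret = 3 → A5.

A5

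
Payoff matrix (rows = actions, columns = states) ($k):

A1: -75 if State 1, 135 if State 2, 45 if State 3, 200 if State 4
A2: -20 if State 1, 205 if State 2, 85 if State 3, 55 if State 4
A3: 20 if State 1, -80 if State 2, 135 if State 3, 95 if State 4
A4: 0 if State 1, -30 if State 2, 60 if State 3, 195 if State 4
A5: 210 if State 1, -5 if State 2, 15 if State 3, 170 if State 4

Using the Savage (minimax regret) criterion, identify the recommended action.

Column bests: State 1=210, State 2=205, State 3=135, State 4=200.
A1 regrets: 285, 70, 90, 0 → max 285
A2 regrets: 230, 0, 50, 145 → max 230
A3 regrets: 190, 285, 0, 105 → max 285
A4 regrets: 210, 235, 75, 5 → max 235
A5 regrets: 0, 210, 120, 30 → max 210
Smallest max regret = 210 → A5.

A5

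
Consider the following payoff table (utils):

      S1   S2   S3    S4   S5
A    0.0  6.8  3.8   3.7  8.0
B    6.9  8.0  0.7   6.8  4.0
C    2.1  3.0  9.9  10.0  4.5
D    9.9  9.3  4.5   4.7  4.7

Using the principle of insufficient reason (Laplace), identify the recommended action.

D

Row averages: A=4.46, B=5.28, C=5.9, D=6.62
Highest average = 6.62 → D.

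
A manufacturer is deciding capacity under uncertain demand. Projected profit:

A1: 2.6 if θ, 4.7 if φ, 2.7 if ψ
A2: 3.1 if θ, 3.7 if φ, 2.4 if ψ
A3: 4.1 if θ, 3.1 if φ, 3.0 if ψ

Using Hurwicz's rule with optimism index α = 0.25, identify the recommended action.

A1: 0.25·4.7 + 0.75·2.6 = 3.125
A2: 0.25·3.7 + 0.75·2.4 = 2.725
A3: 0.25·4.1 + 0.75·3.0 = 3.275
Highest Hurwicz score = 3.275 → A3.

A3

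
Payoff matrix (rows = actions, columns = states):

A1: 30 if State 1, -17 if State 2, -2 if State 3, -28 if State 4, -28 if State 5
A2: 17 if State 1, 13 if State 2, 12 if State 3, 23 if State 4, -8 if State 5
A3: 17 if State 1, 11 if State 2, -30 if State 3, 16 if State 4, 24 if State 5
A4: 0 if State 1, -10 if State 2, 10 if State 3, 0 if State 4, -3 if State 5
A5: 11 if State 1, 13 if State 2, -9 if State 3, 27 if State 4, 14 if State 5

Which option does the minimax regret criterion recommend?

Column bests: State 1=30, State 2=13, State 3=12, State 4=27, State 5=24.
A1 regrets: 0, 30, 14, 55, 52 → max 55
A2 regrets: 13, 0, 0, 4, 32 → max 32
A3 regrets: 13, 2, 42, 11, 0 → max 42
A4 regrets: 30, 23, 2, 27, 27 → max 30
A5 regrets: 19, 0, 21, 0, 10 → max 21
Smallest max regret = 21 → A5.

A5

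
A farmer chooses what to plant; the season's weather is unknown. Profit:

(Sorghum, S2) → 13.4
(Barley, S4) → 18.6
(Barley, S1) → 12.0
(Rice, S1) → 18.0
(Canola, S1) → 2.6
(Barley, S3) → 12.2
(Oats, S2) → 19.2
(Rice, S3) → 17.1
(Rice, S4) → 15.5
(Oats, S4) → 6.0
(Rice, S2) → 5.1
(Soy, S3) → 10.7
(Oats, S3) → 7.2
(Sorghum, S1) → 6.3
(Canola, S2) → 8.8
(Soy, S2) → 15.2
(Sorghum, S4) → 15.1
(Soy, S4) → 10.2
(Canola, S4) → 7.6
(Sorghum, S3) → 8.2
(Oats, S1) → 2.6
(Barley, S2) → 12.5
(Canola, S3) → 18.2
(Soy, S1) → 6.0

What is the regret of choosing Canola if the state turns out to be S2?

Best payoff under S2 is 19.2.
Regret = 19.2 − 8.8 = 10.4.

10.4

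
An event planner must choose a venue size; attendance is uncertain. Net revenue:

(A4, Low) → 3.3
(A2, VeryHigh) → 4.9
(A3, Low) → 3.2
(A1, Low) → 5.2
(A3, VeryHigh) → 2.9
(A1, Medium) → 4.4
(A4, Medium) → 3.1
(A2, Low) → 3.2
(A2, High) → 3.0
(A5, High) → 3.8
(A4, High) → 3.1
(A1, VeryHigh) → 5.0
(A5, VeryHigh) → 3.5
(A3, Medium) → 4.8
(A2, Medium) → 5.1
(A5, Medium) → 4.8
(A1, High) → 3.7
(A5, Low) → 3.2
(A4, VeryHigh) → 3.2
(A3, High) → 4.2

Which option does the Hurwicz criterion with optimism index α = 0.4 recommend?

A1: 0.4·5.2 + 0.6·3.7 = 4.3
A2: 0.4·5.1 + 0.6·3.0 = 3.84
A3: 0.4·4.8 + 0.6·2.9 = 3.66
A4: 0.4·3.3 + 0.6·3.1 = 3.18
A5: 0.4·4.8 + 0.6·3.2 = 3.84
Highest Hurwicz score = 4.3 → A1.

A1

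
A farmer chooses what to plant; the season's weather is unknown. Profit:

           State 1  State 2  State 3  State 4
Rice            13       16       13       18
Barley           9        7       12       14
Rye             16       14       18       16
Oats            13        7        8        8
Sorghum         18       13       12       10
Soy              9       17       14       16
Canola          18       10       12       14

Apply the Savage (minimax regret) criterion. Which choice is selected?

Rye

Column bests: State 1=18, State 2=17, State 3=18, State 4=18.
Rice regrets: 5, 1, 5, 0 → max 5
Barley regrets: 9, 10, 6, 4 → max 10
Rye regrets: 2, 3, 0, 2 → max 3
Oats regrets: 5, 10, 10, 10 → max 10
Sorghum regrets: 0, 4, 6, 8 → max 8
Soy regrets: 9, 0, 4, 2 → max 9
Canola regrets: 0, 7, 6, 4 → max 7
Smallest max regret = 3 → Rye.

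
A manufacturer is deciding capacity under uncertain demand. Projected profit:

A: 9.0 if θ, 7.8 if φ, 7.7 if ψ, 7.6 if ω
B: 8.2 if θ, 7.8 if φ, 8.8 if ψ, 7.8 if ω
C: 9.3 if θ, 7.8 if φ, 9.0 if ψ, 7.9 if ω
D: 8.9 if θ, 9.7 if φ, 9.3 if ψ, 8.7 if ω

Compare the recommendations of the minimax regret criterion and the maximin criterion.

minimax regret → D; maximin → D (agree)

Column bests: θ=9.3, φ=9.7, ψ=9.3, ω=8.7.
A regrets: 0.3, 1.9, 1.6, 1.1 → max 1.9
B regrets: 1.1, 1.9, 0.5, 0.9 → max 1.9
C regrets: 0.0, 1.9, 0.3, 0.8 → max 1.9
D regrets: 0.4, 0.0, 0.0, 0.0 → max 0.4
Smallest max regret = 0.4 → D.
Row minima: A=7.6, B=7.8, C=7.8, D=8.7
Best worst-case = 8.7 → D.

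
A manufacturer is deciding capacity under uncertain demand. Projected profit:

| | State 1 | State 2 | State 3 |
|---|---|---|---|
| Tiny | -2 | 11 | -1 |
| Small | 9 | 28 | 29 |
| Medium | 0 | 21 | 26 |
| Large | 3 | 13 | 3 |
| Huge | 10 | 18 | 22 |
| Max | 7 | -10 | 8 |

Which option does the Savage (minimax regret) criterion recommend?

Small

Column bests: State 1=10, State 2=28, State 3=29.
Tiny regrets: 12, 17, 30 → max 30
Small regrets: 1, 0, 0 → max 1
Medium regrets: 10, 7, 3 → max 10
Large regrets: 7, 15, 26 → max 26
Huge regrets: 0, 10, 7 → max 10
Max regrets: 3, 38, 21 → max 38
Smallest max regret = 1 → Small.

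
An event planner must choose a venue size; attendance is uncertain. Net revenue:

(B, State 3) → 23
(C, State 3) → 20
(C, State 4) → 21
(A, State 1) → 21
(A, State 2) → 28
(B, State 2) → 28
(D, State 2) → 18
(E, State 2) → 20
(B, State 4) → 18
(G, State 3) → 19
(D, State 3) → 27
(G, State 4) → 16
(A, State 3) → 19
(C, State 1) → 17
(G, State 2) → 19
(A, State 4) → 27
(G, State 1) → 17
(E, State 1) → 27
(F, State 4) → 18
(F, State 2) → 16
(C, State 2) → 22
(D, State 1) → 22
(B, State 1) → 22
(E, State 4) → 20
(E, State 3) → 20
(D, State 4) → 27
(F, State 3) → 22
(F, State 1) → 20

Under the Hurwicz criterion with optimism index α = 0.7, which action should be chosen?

A

A: 0.7·28 + 0.3·19 = 25.3
B: 0.7·28 + 0.3·18 = 25
C: 0.7·22 + 0.3·17 = 20.5
D: 0.7·27 + 0.3·18 = 24.3
E: 0.7·27 + 0.3·20 = 24.9
F: 0.7·22 + 0.3·16 = 20.2
G: 0.7·19 + 0.3·16 = 18.1
Highest Hurwicz score = 25.3 → A.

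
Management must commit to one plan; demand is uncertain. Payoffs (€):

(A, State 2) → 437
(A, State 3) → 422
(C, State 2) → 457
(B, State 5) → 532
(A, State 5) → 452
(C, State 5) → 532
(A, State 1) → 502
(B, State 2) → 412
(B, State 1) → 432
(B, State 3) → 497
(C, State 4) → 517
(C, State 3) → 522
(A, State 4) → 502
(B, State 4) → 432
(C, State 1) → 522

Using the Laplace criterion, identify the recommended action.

C

Row averages: A=463, B=461, C=510
Highest average = 510 → C.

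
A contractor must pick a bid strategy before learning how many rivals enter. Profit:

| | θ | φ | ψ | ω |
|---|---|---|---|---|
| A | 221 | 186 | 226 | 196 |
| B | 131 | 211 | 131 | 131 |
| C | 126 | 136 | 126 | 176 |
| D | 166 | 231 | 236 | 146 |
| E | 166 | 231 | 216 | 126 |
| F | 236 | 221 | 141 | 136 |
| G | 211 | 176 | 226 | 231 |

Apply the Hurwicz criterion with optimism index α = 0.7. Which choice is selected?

A: 0.7·226 + 0.3·186 = 214
B: 0.7·211 + 0.3·131 = 187
C: 0.7·176 + 0.3·126 = 161
D: 0.7·236 + 0.3·146 = 209
E: 0.7·231 + 0.3·126 = 199.5
F: 0.7·236 + 0.3·136 = 206
G: 0.7·231 + 0.3·176 = 214.5
Highest Hurwicz score = 214.5 → G.

G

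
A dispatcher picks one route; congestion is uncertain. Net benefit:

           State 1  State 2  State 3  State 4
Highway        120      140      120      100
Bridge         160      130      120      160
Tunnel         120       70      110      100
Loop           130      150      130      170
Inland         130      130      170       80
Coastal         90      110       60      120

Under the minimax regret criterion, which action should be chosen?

Loop

Column bests: State 1=160, State 2=150, State 3=170, State 4=170.
Highway regrets: 40, 10, 50, 70 → max 70
Bridge regrets: 0, 20, 50, 10 → max 50
Tunnel regrets: 40, 80, 60, 70 → max 80
Loop regrets: 30, 0, 40, 0 → max 40
Inland regrets: 30, 20, 0, 90 → max 90
Coastal regrets: 70, 40, 110, 50 → max 110
Smallest max regret = 40 → Loop.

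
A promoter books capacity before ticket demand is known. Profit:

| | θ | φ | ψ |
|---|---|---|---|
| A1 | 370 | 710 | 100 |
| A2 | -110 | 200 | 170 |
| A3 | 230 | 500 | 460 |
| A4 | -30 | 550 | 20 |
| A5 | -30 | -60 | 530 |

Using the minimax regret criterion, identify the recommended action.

A3

Column bests: θ=370, φ=710, ψ=530.
A1 regrets: 0, 0, 430 → max 430
A2 regrets: 480, 510, 360 → max 510
A3 regrets: 140, 210, 70 → max 210
A4 regrets: 400, 160, 510 → max 510
A5 regrets: 400, 770, 0 → max 770
Smallest max regret = 210 → A3.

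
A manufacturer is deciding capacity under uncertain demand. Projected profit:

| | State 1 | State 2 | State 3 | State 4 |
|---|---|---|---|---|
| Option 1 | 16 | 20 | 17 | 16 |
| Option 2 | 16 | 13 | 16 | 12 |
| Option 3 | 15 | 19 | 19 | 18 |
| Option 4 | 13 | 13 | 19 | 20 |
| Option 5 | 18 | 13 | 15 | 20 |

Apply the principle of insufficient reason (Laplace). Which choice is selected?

Option 3

Row averages: Option 1=17.25, Option 2=14.25, Option 3=17.75, Option 4=16.25, Option 5=16.5
Highest average = 17.75 → Option 3.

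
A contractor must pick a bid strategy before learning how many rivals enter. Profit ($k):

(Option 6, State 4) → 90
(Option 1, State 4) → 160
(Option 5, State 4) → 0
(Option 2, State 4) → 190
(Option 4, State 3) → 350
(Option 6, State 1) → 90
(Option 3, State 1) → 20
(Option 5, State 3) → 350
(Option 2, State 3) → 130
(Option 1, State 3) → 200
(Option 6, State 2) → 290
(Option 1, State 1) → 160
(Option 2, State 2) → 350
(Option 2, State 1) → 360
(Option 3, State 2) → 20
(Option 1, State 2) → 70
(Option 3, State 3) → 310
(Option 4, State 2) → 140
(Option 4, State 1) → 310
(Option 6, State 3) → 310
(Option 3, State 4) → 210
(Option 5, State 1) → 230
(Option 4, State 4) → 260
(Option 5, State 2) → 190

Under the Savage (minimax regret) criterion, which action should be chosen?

Column bests: State 1=360, State 2=350, State 3=350, State 4=260.
Option 1 regrets: 200, 280, 150, 100 → max 280
Option 2 regrets: 0, 0, 220, 70 → max 220
Option 3 regrets: 340, 330, 40, 50 → max 340
Option 4 regrets: 50, 210, 0, 0 → max 210
Option 5 regrets: 130, 160, 0, 260 → max 260
Option 6 regrets: 270, 60, 40, 170 → max 270
Smallest max regret = 210 → Option 4.

Option 4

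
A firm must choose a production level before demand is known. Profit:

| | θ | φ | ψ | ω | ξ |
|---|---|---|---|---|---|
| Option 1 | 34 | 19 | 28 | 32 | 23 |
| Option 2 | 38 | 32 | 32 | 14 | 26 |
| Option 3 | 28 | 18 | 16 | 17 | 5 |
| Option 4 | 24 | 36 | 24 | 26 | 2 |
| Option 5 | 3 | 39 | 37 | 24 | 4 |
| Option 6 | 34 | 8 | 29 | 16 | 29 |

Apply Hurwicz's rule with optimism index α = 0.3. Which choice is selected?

Option 1: 0.3·34 + 0.7·19 = 23.5
Option 2: 0.3·38 + 0.7·14 = 21.2
Option 3: 0.3·28 + 0.7·5 = 11.9
Option 4: 0.3·36 + 0.7·2 = 12.2
Option 5: 0.3·39 + 0.7·3 = 13.8
Option 6: 0.3·34 + 0.7·8 = 15.8
Highest Hurwicz score = 23.5 → Option 1.

Option 1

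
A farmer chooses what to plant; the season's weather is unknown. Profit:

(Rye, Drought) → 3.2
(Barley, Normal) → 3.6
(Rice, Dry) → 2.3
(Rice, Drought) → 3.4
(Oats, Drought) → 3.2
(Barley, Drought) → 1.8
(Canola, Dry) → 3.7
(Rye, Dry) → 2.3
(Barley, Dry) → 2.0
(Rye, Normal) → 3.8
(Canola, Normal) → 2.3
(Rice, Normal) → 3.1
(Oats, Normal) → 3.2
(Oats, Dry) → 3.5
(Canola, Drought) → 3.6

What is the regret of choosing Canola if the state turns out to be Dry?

Best payoff under Dry is 3.7.
Regret = 3.7 − 3.7 = 0.0.

0.0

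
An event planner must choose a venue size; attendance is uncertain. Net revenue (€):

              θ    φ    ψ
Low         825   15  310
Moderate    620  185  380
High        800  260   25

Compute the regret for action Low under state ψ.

Best payoff under ψ is 380.
Regret = 380 − 310 = 70.

70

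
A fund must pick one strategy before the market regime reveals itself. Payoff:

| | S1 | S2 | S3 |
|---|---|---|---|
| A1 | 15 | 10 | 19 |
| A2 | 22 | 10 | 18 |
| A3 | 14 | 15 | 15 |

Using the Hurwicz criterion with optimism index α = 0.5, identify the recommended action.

A2

A1: 0.5·19 + 0.5·10 = 14.5
A2: 0.5·22 + 0.5·10 = 16
A3: 0.5·15 + 0.5·14 = 14.5
Highest Hurwicz score = 16 → A2.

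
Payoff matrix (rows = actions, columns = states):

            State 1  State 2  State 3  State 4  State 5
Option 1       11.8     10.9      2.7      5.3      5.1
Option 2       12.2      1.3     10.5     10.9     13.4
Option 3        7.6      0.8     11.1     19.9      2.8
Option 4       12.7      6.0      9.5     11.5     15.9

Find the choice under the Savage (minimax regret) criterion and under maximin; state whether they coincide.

minimax regret → Option 4; maximin → Option 4 (agree)

Column bests: State 1=12.7, State 2=10.9, State 3=11.1, State 4=19.9, State 5=15.9.
Option 1 regrets: 0.9, 0.0, 8.4, 14.6, 10.8 → max 14.6
Option 2 regrets: 0.5, 9.6, 0.6, 9.0, 2.5 → max 9.6
Option 3 regrets: 5.1, 10.1, 0.0, 0.0, 13.1 → max 13.1
Option 4 regrets: 0.0, 4.9, 1.6, 8.4, 0.0 → max 8.4
Smallest max regret = 8.4 → Option 4.
Row minima: Option 1=2.7, Option 2=1.3, Option 3=0.8, Option 4=6.0
Best worst-case = 6.0 → Option 4.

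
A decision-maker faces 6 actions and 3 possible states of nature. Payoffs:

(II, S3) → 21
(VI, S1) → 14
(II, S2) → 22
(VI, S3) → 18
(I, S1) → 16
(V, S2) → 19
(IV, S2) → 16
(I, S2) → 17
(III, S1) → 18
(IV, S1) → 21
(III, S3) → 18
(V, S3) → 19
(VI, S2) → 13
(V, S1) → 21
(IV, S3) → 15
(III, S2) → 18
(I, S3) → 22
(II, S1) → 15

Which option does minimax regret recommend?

V

Column bests: S1=21, S2=22, S3=22.
I regrets: 5, 5, 0 → max 5
II regrets: 6, 0, 1 → max 6
III regrets: 3, 4, 4 → max 4
IV regrets: 0, 6, 7 → max 7
V regrets: 0, 3, 3 → max 3
VI regrets: 7, 9, 4 → max 9
Smallest max regret = 3 → V.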